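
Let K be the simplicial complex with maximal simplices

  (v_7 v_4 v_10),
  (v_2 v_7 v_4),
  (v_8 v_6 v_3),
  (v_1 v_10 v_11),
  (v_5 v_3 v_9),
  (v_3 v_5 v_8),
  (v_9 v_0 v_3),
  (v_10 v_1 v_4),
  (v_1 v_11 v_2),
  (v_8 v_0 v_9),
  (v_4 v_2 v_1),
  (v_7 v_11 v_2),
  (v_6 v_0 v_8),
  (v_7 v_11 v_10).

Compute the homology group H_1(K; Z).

H_1 ≅ Z.

We work with the vertex ordering v_0 < v_1 < v_2 < v_3 < v_4 < v_5 < v_6 < v_7 < v_8 < v_9 < v_10 < v_11. The simplices of K, each written with vertices in increasing order, are:

  0-simplices (12): [v_0], [v_1], [v_2], [v_3], [v_4], [v_5], [v_6], [v_7], [v_8], [v_9], [v_10], [v_11]
  1-simplices (24): (24 of them)
  2-simplices (14): (14 of them)

giving chain groups C_0 ≅ Z^12, C_1 ≅ Z^24, C_2 ≅ Z^14.

Boundary ∂_1: C_1 → C_0 sends each edge [p,q] (with p < q) to q − p.
The 12×24 boundary matrix has rank 10 and Smith normal form diag(1,1,1,1,1,1,1,1,1,1).

∂_2: C_2 → C_1 maps a triangle to the signed sum of its edges. For instance
  ∂[v_2,v_4,v_7] = [v_4,v_7] − [v_2,v_7] + [v_2,v_4],
  ∂[v_3,v_5,v_9] = [v_5,v_9] − [v_3,v_9] + [v_3,v_5].
The 24×14 boundary matrix has rank 13 and Smith normal form diag(1,1,1,1,1,1,1,1,1,1,1,1,1).

From H_k ≅ ker(∂_k) / im(∂_{k+1}) we obtain:

  H_1: rank ker ∂_1 − rank ∂_2 = (24 − 10) − 13 = 1, and the invariant factors of ∂_2 are all 1, so H_1 ≅ Z.

(K is a triangulation of the disjoint union of the cylinder S^1 x I and the 2-sphere S^2.)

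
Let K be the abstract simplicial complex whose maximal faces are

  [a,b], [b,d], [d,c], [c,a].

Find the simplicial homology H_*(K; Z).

Order the vertices as a < b < c < d. Listing each simplex with vertices in this order, K has dimension 1 with simplices:

  0-simplices (4): a, b, c, d
  1-simplices (4): ab, ac, bd, cd

giving chain groups C_0 ≅ Z^4, C_1 ≅ Z^4.

∂_1: C_1 → C_0 is given by ∂[p,q] = [q] − [p]. For instance
  ∂cd = d − c.
The resulting 4×4 matrix has rank 3, and its Smith normal form has invariant factors (1,1,1).

From H_k ≅ ker(∂_k) / im(∂_{k+1}) we obtain:

  H_0: rank C_0 − rank ∂_1 = 4 − 3 = 1, and the invariant factors of ∂_1 are all 1, so H_0 ≅ Z.
  H_1: rank ker ∂_1 − rank ∂_2 = (4 − 3) − 0 = 1, and there is no ∂_2, so H_1 ≅ Z.

H_0 = Z,  H_1 = Z.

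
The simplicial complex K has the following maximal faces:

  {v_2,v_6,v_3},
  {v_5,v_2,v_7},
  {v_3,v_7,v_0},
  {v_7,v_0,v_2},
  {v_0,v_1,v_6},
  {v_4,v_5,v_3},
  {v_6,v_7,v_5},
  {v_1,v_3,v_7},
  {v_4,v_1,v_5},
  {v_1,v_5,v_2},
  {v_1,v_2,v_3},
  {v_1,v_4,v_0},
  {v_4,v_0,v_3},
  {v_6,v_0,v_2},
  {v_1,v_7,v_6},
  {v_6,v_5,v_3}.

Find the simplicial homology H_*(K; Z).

H_0 = Z,  H_1 = Z^2,  H_2 = Z.

Order the vertices as v_0 < v_1 < v_2 < v_3 < v_4 < v_5 < v_6 < v_7. Listing each simplex with vertices in this order, K has dimension 2 with simplices:

  0-simplices (8): [v_0], [v_1], [v_2], [v_3], [v_4], [v_5], [v_6], [v_7]
  1-simplices (24): (24 of them)
  2-simplices (16): (16 of them)

so the chain groups are C_0 ≅ Z^8, C_1 ≅ Z^24, C_2 ≅ Z^16.

Boundary ∂_1: C_1 → C_0 is given by ∂[p,q] = [q] − [p]. For instance
  ∂[v_0,v_7] = [v_7] − [v_0].
As a 8×24 matrix over Z this has rank 7, with invariant factors (1,1,1,1,1,1,1).

The boundary map ∂_2: C_2 → C_1 maps a triangle to the signed sum of its edges. For instance
  ∂[v_2,v_5,v_7] = [v_5,v_7] − [v_2,v_7] + [v_2,v_5],
  ∂[v_1,v_6,v_7] = [v_6,v_7] − [v_1,v_7] + [v_1,v_6].
The resulting 24×16 matrix has rank 15, and its Smith normal form has invariant factors (1,1,1,1,1,1,1,1,1,1,1,1,1,1,1).

Computing H_k = (kernel of ∂_k) / (image of ∂_{k+1}):

  H_0: rank C_0 − rank ∂_1 = 8 − 7 = 1, and the invariant factors of ∂_1 are all 1, so H_0 = Z.
  H_1: rank ker ∂_1 − rank ∂_2 = (24 − 7) − 15 = 2, and the invariant factors of ∂_2 are all 1, so H_1 = Z^2.
  H_2: rank ker ∂_2 − rank ∂_3 = (16 − 15) − 0 = 1, and there is no ∂_3, so H_2 = Z.

(K is a triangulation of the torus T^2.)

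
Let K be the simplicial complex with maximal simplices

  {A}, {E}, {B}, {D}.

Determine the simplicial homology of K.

H_0 ≅ Z^4.

Fix the vertex order A < B < D < E and write every simplex with vertices in increasing order. Then dim K = 0 and the simplices of K are:

  0-simplices (4): A, B, D, E

Hence C_0 ≅ Z^4.

From H_k ≅ ker(∂_k) / im(∂_{k+1}) we obtain:

  H_0: rank C_0 − rank ∂_1 = 4 − 0 = 4, and there is no ∂_1, so H_0 ≅ Z^4.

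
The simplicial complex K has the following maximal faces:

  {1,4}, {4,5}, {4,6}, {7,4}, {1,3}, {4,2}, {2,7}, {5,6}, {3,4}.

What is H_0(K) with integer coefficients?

H_0 = Z.

We work with the vertex ordering 1 < 2 < 3 < 4 < 5 < 6 < 7. The simplices of K, each written with vertices in increasing order, are:

  0-simplices (7): [1], [2], [3], [4], [5], [6], [7]
  1-simplices (9): [1,3], [1,4], [2,4], [2,7], [3,4], [4,5], [4,6], [4,7], [5,6]

Hence C_0 ≅ Z^7, C_1 ≅ Z^9.

Boundary ∂_1: C_1 → C_0 is given by ∂[p,q] = [q] − [p]. For instance
  ∂[4,5] = [5] − [4].
The 7×9 boundary matrix has rank 6 and Smith normal form diag(1,1,1,1,1,1).

Computing H_k = (kernel of ∂_k) / (image of ∂_{k+1}):

  H_0: rank C_0 − rank ∂_1 = 7 − 6 = 1, and the invariant factors of ∂_1 are all 1, so H_0 = Z.

(K is a triangulation of a wedge of 3 circles.)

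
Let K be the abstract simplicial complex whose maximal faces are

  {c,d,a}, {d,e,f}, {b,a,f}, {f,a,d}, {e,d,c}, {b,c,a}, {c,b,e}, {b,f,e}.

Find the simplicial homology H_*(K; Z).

We work with the vertex ordering a < b < c < d < e < f. The simplices of K, each written with vertices in increasing order, are:

  0-simplices (6): a, b, c, d, e, f
  1-simplices (12): ab, ac, ad, af, bc, be, bf, cd, ce, de, df, ef
  2-simplices (8): abc, abf, acd, adf, bce, bef, cde, def

Hence C_0 ≅ Z^6, C_1 ≅ Z^12, C_2 ≅ Z^8.

Boundary ∂_1: C_1 → C_0 is given by ∂[p,q] = [q] − [p]. For instance
  ∂bf = f − b.
As a 6×12 matrix over Z this has rank 5, with invariant factors (1,1,1,1,1).

∂_2: C_2 → C_1 acts by ∂[p,q,r] = [q,r] − [p,r] + [p,q]. For instance
  ∂bef = ef − bf + be,
  ∂abc = bc − ac + ab.
As a 12×8 matrix over Z this has rank 7, with invariant factors (1,1,1,1,1,1,1).

Reading off H_k = ker ∂_k / im ∂_{k+1}:

  H_0: rank C_0 − rank ∂_1 = 6 − 5 = 1, and the invariant factors of ∂_1 are all 1, so H_0 ≅ Z.
  H_1: rank ker ∂_1 − rank ∂_2 = (12 − 5) − 7 = 0, and the invariant factors of ∂_2 are all 1, so H_1 ≅ 0.
  H_2: rank ker ∂_2 − rank ∂_3 = (8 − 7) − 0 = 1, and there is no ∂_3, so H_2 ≅ Z.

H_0 ≅ Z,  H_1 = 0,  H_2 ≅ Z.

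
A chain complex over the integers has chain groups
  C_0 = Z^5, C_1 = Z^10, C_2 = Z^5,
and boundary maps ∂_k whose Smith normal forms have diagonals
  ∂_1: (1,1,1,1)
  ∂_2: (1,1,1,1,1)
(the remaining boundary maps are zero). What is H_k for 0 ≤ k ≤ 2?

H_0 = Z,  H_1 = Z,  H_2 = 0.

H_0: b_0 = 5 − 0 − 4 = 1; torsion from ∂_1 factors > 1: none. So H_0 = Z.
H_1: b_1 = 10 − 4 − 5 = 1; torsion from ∂_2 factors > 1: none. So H_1 = Z.
H_2: b_2 = 5 − 5 − 0 = 0; torsion from ∂_3 factors > 1: none. So H_2 = 0.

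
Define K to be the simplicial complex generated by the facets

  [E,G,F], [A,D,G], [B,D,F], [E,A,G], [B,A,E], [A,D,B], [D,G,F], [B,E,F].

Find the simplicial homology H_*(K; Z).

H_0 = Z,  H_1 = 0,  H_2 = Z.

Take the total order A < B < D < E < F < G on the vertex set. Then K (dimension 2) consists of the simplices:

  0-simplices (6): A, B, D, E, F, G
  1-simplices (12): AB, AD, AE, AG, BD, BE, BF, DF, DG, EF, EG, FG
  2-simplices (8): ABD, ABE, ADG, AEG, BDF, BEF, DFG, EFG

Hence C_0 ≅ Z^6, C_1 ≅ Z^12, C_2 ≅ Z^8.

Boundary ∂_1: C_1 → C_0 sends each edge [p,q] (with p < q) to q − p.
This gives a 6×12 integer matrix of rank 5; reducing to Smith normal form yields diagonal entries (1,1,1,1,1).

∂_2: C_2 → C_1 acts by ∂[p,q,r] = [q,r] − [p,r] + [p,q]. For instance
  ∂ABD = BD − AD + AB,
  ∂EFG = FG − EG + EF.
The 12×8 boundary matrix has rank 7 and Smith normal form diag(1,1,1,1,1,1,1).

Reading off H_k = ker ∂_k / im ∂_{k+1}:

  H_0: rank C_0 − rank ∂_1 = 6 − 5 = 1, and the invariant factors of ∂_1 are all 1, so H_0 ≅ Z.
  H_1: rank ker ∂_1 − rank ∂_2 = (12 − 5) − 7 = 0, and the invariant factors of ∂_2 are all 1, so H_1 ≅ 0.
  H_2: rank ker ∂_2 − rank ∂_3 = (8 − 7) − 0 = 1, and there is no ∂_3, so H_2 ≅ Z.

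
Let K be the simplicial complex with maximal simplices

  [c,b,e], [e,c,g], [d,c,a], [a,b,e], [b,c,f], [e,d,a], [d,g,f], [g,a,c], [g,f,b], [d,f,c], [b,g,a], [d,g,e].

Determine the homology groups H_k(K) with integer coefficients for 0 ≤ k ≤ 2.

We work with the vertex ordering a < b < c < d < e < f < g. The simplices of K, each written with vertices in increasing order, are:

  0-simplices (7): a, b, c, d, e, f, g
  1-simplices (18): ab, ac, ad, ae, ag, bc, be, bf, bg, cd, ce, cf, cg, de, df, dg, eg, fg
  2-simplices (12): abe, abg, acd, acg, ade, bce, bcf, bfg, cdf, ceg, deg, dfg

so the chain groups are C_0 ≅ Z^7, C_1 ≅ Z^18, C_2 ≅ Z^12.

The boundary map ∂_1: C_1 → C_0 maps an edge to its endpoints' difference, ∂[p,q] = q − p.
This gives a 7×18 integer matrix of rank 6; reducing to Smith normal form yields diagonal entries (1,1,1,1,1,1).

Boundary ∂_2: C_2 → C_1 maps a triangle to the signed sum of its edges. For instance
  ∂ceg = eg − cg + ce,
  ∂dfg = fg − dg + df.
As a 18×12 matrix over Z this has rank 12, with invariant factors (1,1,1,1,1,1,1,1,1,1,1,2).

Computing H_k = (kernel of ∂_k) / (image of ∂_{k+1}):

  H_0: rank C_0 − rank ∂_1 = 7 − 6 = 1, and the invariant factors of ∂_1 are all 1, so H_0 ≅ Z.
  H_1: rank ker ∂_1 − rank ∂_2 = (18 − 6) − 12 = 0, and ∂_2 has invariant factor 2 > 1, so H_1 ≅ Z_2.
  H_2: rank ker ∂_2 − rank ∂_3 = (12 − 12) − 0 = 0, and there is no ∂_3, so H_2 ≅ 0.

H_0 = Z,  H_1 = Z_2,  H_2 = 0.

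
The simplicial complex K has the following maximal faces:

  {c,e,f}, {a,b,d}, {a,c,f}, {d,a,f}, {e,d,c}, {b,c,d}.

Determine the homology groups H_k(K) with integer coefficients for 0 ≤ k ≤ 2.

H_0 ≅ Z,  H_1 ≅ Z,  H_2 = 0.

K has 6 vertices, 12 edges, 6 triangles.
rank ∂_0 = 0, rank ∂_1 = 5 ⇒ b_0 = 6 − 0 − 5 = 1; all invariant factors of ∂_1 are 1 so no torsion. So H_0 ≅ Z.
rank ∂_1 = 5, rank ∂_2 = 6 ⇒ b_1 = 12 − 5 − 6 = 1; all invariant factors of ∂_2 are 1 so no torsion. So H_1 ≅ Z.
rank ∂_2 = 6, rank ∂_3 = 0 ⇒ b_2 = 6 − 6 − 0 = 0. So H_2 ≅ 0.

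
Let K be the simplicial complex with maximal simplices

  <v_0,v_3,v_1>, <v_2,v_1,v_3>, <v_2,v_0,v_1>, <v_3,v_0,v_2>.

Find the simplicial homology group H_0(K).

H_0 = Z.

Order the vertices as v_0 < v_1 < v_2 < v_3. Listing each simplex with vertices in this order, K has dimension 2 with simplices:

  0-simplices (4): [v_0], [v_1], [v_2], [v_3]
  1-simplices (6): [v_0,v_1], [v_0,v_2], [v_0,v_3], [v_1,v_2], [v_1,v_3], [v_2,v_3]
  2-simplices (4): [v_0,v_1,v_2], [v_0,v_1,v_3], [v_0,v_2,v_3], [v_1,v_2,v_3]

Hence C_0 ≅ Z^4, C_1 ≅ Z^6, C_2 ≅ Z^4.

∂_1: C_1 → C_0 maps an edge to its endpoints' difference, ∂[p,q] = q − p.
As a 4×6 matrix over Z this has rank 3, with invariant factors (1,1,1).

The boundary map ∂_2: C_2 → C_1 maps a triangle to the signed sum of its edges. For instance
  ∂[v_0,v_1,v_3] = [v_1,v_3] − [v_0,v_3] + [v_0,v_1],
  ∂[v_1,v_2,v_3] = [v_2,v_3] − [v_1,v_3] + [v_1,v_2].
This gives a 6×4 integer matrix of rank 3; reducing to Smith normal form yields diagonal entries (1,1,1).

Now H_k = ker ∂_k / im ∂_{k+1}, so:

  H_0: rank C_0 − rank ∂_1 = 4 − 3 = 1, and the invariant factors of ∂_1 are all 1, so H_0 = Z.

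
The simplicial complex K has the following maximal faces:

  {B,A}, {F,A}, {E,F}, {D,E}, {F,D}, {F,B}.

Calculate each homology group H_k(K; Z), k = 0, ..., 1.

We work with the vertex ordering A < B < D < E < F. The simplices of K, each written with vertices in increasing order, are:

  0-simplices (5): A, B, D, E, F
  1-simplices (6): AB, AF, BF, DE, DF, EF

so the chain groups are C_0 ≅ Z^5, C_1 ≅ Z^6.

∂_1: C_1 → C_0 is given by ∂[p,q] = [q] − [p].
This gives a 5×6 integer matrix of rank 4; reducing to Smith normal form yields diagonal entries (1,1,1,1).

From H_k ≅ ker(∂_k) / im(∂_{k+1}) we obtain:

  H_0: rank C_0 − rank ∂_1 = 5 − 4 = 1, and the invariant factors of ∂_1 are all 1, so H_0 ≅ Z.
  H_1: rank ker ∂_1 − rank ∂_2 = (6 − 4) − 0 = 2, and there is no ∂_2, so H_1 ≅ Z^2.

As a check, the Euler characteristic is 5 − 6 = -1, which agrees with 1 − 2 = -1.
(K is a triangulation of a wedge of 2 circles.)

H_0 ≅ Z,  H_1 ≅ Z^2.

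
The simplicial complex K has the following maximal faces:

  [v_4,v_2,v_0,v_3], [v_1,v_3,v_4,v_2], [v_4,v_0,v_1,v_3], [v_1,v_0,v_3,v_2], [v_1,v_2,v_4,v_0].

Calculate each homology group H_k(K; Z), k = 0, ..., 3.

H_0 ≅ Z,  H_1 = 0,  H_2 = 0,  H_3 ≅ Z.

Take the total order v_0 < v_1 < v_2 < v_3 < v_4 on the vertex set. Then K (dimension 3) consists of the simplices:

  0-simplices (5): [v_0], [v_1], [v_2], [v_3], [v_4]
  1-simplices (10): [v_0,v_1], [v_0,v_2], [v_0,v_3], [v_0,v_4], [v_1,v_2], [v_1,v_3], [v_1,v_4], [v_2,v_3], [v_2,v_4], [v_3,v_4]
  2-simplices (10): [v_0,v_1,v_2], [v_0,v_1,v_3], [v_0,v_1,v_4], [v_0,v_2,v_3], [v_0,v_2,v_4], [v_0,v_3,v_4], [v_1,v_2,v_3], [v_1,v_2,v_4], [v_1,v_3,v_4], [v_2,v_3,v_4]
  3-simplices (5): [v_0,v_1,v_2,v_3], [v_0,v_1,v_2,v_4], [v_0,v_1,v_3,v_4], [v_0,v_2,v_3,v_4], [v_1,v_2,v_3,v_4]

so the chain groups are C_0 ≅ Z^5, C_1 ≅ Z^10, C_2 ≅ Z^10, C_3 ≅ Z^5.

∂_1: C_1 → C_0 sends each edge [p,q] (with p < q) to q − p.
The resulting 5×10 matrix has rank 4, and its Smith normal form has invariant factors (1,1,1,1).

Boundary ∂_2: C_2 → C_1 sends each 2-simplex [p,q,r] to [q,r] − [p,r] + [p,q]. For instance
  ∂[v_0,v_2,v_3] = [v_2,v_3] − [v_0,v_3] + [v_0,v_2],
  ∂[v_2,v_3,v_4] = [v_3,v_4] − [v_2,v_4] + [v_2,v_3].
This gives a 10×10 integer matrix of rank 6; reducing to Smith normal form yields diagonal entries (1,1,1,1,1,1).

∂_3: C_3 → C_2 sends each 3-simplex σ to the alternating sum Σ_i (−1)^i (σ with its i-th vertex removed). For instance
  ∂[v_0,v_1,v_2,v_3] = [v_1,v_2,v_3] − [v_0,v_2,v_3] + [v_0,v_1,v_3] − [v_0,v_1,v_2],
  ∂[v_0,v_1,v_3,v_4] = [v_1,v_3,v_4] − [v_0,v_3,v_4] + [v_0,v_1,v_4] − [v_0,v_1,v_3].
The resulting 10×5 matrix has rank 4, and its Smith normal form has invariant factors (1,1,1,1).

Reading off H_k = ker ∂_k / im ∂_{k+1}:

  H_0: rank C_0 − rank ∂_1 = 5 − 4 = 1, and the invariant factors of ∂_1 are all 1, so H_0 = Z.
  H_1: rank ker ∂_1 − rank ∂_2 = (10 − 4) − 6 = 0, and the invariant factors of ∂_2 are all 1, so H_1 = 0.
  H_2: rank ker ∂_2 − rank ∂_3 = (10 − 6) − 4 = 0, and the invariant factors of ∂_3 are all 1, so H_2 = 0.
  H_3: rank ker ∂_3 − rank ∂_4 = (5 − 4) − 0 = 1, and there is no ∂_4, so H_3 = Z.

As a check, the Euler characteristic is 5 − 10 + 10 − 5 = 0, which agrees with 1 − 0 + 0 − 1 = 0.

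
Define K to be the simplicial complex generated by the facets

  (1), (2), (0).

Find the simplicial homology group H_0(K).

Fix the vertex order 0 < 1 < 2 and write every simplex with vertices in increasing order. Then dim K = 0 and the simplices of K are:

  0-simplices (3): [0], [1], [2]

Hence C_0 ≅ Z^3.

Computing H_k = (kernel of ∂_k) / (image of ∂_{k+1}):

  H_0: rank C_0 − rank ∂_1 = 3 − 0 = 3, and there is no ∂_1, so H_0 = Z^3.

H_0 = Z^3.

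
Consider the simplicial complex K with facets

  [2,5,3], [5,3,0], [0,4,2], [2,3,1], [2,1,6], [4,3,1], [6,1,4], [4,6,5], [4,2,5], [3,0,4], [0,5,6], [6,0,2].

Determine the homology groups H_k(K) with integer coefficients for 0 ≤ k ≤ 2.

We work with the vertex ordering 0 < 1 < 2 < 3 < 4 < 5 < 6. The simplices of K, each written with vertices in increasing order, are:

  0-simplices (7): [0], [1], [2], [3], [4], [5], [6]
  1-simplices (18): [0,2], [0,3], [0,4], [0,5], [0,6], [1,2], [1,3], [1,4], [1,6], [2,3], [2,4], [2,5], [2,6], [3,4], [3,5], [4,5], [4,6], [5,6]
  2-simplices (12): [0,2,4], [0,2,6], [0,3,4], [0,3,5], [0,5,6], [1,2,3], [1,2,6], [1,3,4], [1,4,6], [2,3,5], [2,4,5], [4,5,6]

Hence C_0 ≅ Z^7, C_1 ≅ Z^18, C_2 ≅ Z^12.

The boundary map ∂_1: C_1 → C_0 is given by ∂[p,q] = [q] − [p]. For instance
  ∂[0,3] = [3] − [0].
This gives a 7×18 integer matrix of rank 6; reducing to Smith normal form yields diagonal entries (1,1,1,1,1,1).

∂_2: C_2 → C_1 acts by ∂[p,q,r] = [q,r] − [p,r] + [p,q]. For instance
  ∂[0,5,6] = [5,6] − [0,6] + [0,5],
  ∂[1,2,3] = [2,3] − [1,3] + [1,2].
As a 18×12 matrix over Z this has rank 12, with invariant factors (1,1,1,1,1,1,1,1,1,1,1,2).

Computing H_k = (kernel of ∂_k) / (image of ∂_{k+1}):

  H_0: rank C_0 − rank ∂_1 = 7 − 6 = 1, and the invariant factors of ∂_1 are all 1, so H_0 = Z.
  H_1: rank ker ∂_1 − rank ∂_2 = (18 − 6) − 12 = 0, and ∂_2 has invariant factor 2 > 1, so H_1 = Z/2Z.
  H_2: rank ker ∂_2 − rank ∂_3 = (12 − 12) − 0 = 0, and there is no ∂_3, so H_2 = 0.

H_0 ≅ Z,  H_1 ≅ Z/2Z,  H_2 = 0.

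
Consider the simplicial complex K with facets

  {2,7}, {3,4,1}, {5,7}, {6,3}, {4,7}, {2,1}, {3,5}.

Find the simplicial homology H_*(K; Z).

H_0 ≅ Z,  H_1 ≅ Z^2,  H_2 = 0.

Order the vertices as 1 < 2 < 3 < 4 < 5 < 6 < 7. Listing each simplex with vertices in this order, K has dimension 2 with simplices:

  0-simplices (7): [1], [2], [3], [4], [5], [6], [7]
  1-simplices (9): [1,2], [1,3], [1,4], [2,7], [3,4], [3,5], [3,6], [4,7], [5,7]
  2-simplices (1): [1,3,4]

Hence C_0 ≅ Z^7, C_1 ≅ Z^9, C_2 ≅ Z^1.

∂_1: C_1 → C_0 sends each edge [p,q] (with p < q) to q − p.
As a 7×9 matrix over Z this has rank 6, with invariant factors (1,1,1,1,1,1).

∂_2: C_2 → C_1 maps a triangle to the signed sum of its edges. For instance
  ∂[1,3,4] = [3,4] − [1,4] + [1,3].
As a 9×1 matrix over Z this has rank 1, with invariant factors (1).

Computing H_k = (kernel of ∂_k) / (image of ∂_{k+1}):

  H_0: rank C_0 − rank ∂_1 = 7 − 6 = 1, and the invariant factors of ∂_1 are all 1, so H_0 = Z.
  H_1: rank ker ∂_1 − rank ∂_2 = (9 − 6) − 1 = 2, and the invariant factors of ∂_2 are all 1, so H_1 = Z^2.
  H_2: rank ker ∂_2 − rank ∂_3 = (1 − 1) − 0 = 0, and there is no ∂_3, so H_2 = 0.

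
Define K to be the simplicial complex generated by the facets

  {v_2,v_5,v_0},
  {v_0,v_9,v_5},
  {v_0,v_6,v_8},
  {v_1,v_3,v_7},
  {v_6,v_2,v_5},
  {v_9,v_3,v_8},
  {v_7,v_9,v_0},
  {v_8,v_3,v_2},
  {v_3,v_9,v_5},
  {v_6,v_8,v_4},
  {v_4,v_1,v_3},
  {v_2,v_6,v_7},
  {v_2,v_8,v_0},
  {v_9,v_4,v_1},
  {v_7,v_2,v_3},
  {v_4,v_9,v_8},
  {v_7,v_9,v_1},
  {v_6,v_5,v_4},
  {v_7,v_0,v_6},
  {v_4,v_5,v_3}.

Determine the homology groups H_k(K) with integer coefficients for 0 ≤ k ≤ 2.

H_0 = Z,  H_1 = Z ⊕ Z/2Z,  H_2 = 0.

We work with the vertex ordering v_0 < v_1 < v_2 < v_3 < v_4 < v_5 < v_6 < v_7 < v_8 < v_9. The simplices of K, each written with vertices in increasing order, are:

  0-simplices (10): [v_0], [v_1], [v_2], [v_3], [v_4], [v_5], [v_6], [v_7], [v_8], [v_9]
  1-simplices (30): (30 of them)
  2-simplices (20): (20 of them)

so the chain groups are C_0 ≅ Z^10, C_1 ≅ Z^30, C_2 ≅ Z^20.

Boundary ∂_1: C_1 → C_0 maps an edge to its endpoints' difference, ∂[p,q] = q − p. For instance
  ∂[v_0,v_7] = [v_7] − [v_0].
This gives a 10×30 integer matrix of rank 9; reducing to Smith normal form yields diagonal entries (1,1,1,1,1,1,1,1,1).

Boundary ∂_2: C_2 → C_1 acts by ∂[p,q,r] = [q,r] − [p,r] + [p,q]. For instance
  ∂[v_4,v_8,v_9] = [v_8,v_9] − [v_4,v_9] + [v_4,v_8],
  ∂[v_3,v_8,v_9] = [v_8,v_9] − [v_3,v_9] + [v_3,v_8].
The 30×20 boundary matrix has rank 20 and Smith normal form diag(1,1,1,1,1,1,1,1,1,1,1,1,1,1,1,1,1,1,1,2).

Computing H_k = (kernel of ∂_k) / (image of ∂_{k+1}):

  H_0: rank C_0 − rank ∂_1 = 10 − 9 = 1, and the invariant factors of ∂_1 are all 1, so H_0 ≅ Z.
  H_1: rank ker ∂_1 − rank ∂_2 = (30 − 9) − 20 = 1, and ∂_2 has invariant factor 2 > 1, so H_1 ≅ Z ⊕ Z/2Z.
  H_2: rank ker ∂_2 − rank ∂_3 = (20 − 20) − 0 = 0, and there is no ∂_3, so H_2 ≅ 0.

(K is a triangulation of the Klein bottle.)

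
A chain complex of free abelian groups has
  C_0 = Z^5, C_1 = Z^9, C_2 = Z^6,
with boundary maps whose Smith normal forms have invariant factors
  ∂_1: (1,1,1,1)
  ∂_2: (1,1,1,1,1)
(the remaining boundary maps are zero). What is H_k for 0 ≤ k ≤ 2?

H_0: b_0 = 5 − 0 − 4 = 1; torsion from ∂_1 factors > 1: none. So H_0 = Z.
H_1: b_1 = 9 − 4 − 5 = 0; torsion from ∂_2 factors > 1: none. So H_1 = 0.
H_2: b_2 = 6 − 5 − 0 = 1; torsion from ∂_3 factors > 1: none. So H_2 = Z.

H_0 = Z,  H_1 = 0,  H_2 = Z.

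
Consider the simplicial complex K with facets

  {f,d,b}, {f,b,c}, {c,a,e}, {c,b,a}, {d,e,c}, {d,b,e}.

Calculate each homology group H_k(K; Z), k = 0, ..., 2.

Take the total order a < b < c < d < e < f on the vertex set. Then K (dimension 2) consists of the simplices:

  0-simplices (6): a, b, c, d, e, f
  1-simplices (12): ab, ac, ae, bc, bd, be, bf, cd, ce, cf, de, df
  2-simplices (6): abc, ace, bcf, bde, bdf, cde

giving chain groups C_0 ≅ Z^6, C_1 ≅ Z^12, C_2 ≅ Z^6.

The boundary map ∂_1: C_1 → C_0 sends each edge [p,q] (with p < q) to q − p.
The 6×12 boundary matrix has rank 5 and Smith normal form diag(1,1,1,1,1).

Boundary ∂_2: C_2 → C_1 maps a triangle to the signed sum of its edges. For instance
  ∂abc = bc − ac + ab,
  ∂bdf = df − bf + bd.
As a 12×6 matrix over Z this has rank 6, with invariant factors (1,1,1,1,1,1).

Now H_k = ker ∂_k / im ∂_{k+1}, so:

  H_0: rank C_0 − rank ∂_1 = 6 − 5 = 1, and the invariant factors of ∂_1 are all 1, so H_0 = Z.
  H_1: rank ker ∂_1 − rank ∂_2 = (12 − 5) − 6 = 1, and the invariant factors of ∂_2 are all 1, so H_1 = Z.
  H_2: rank ker ∂_2 − rank ∂_3 = (6 − 6) − 0 = 0, and there is no ∂_3, so H_2 = 0.

H_0 ≅ Z,  H_1 ≅ Z,  H_2 = 0.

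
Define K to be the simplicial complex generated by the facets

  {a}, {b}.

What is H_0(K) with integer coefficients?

H_0 = Z^2.

Order the vertices as a < b. Listing each simplex with vertices in this order, K has dimension 0 with simplices:

  0-simplices (2): a, b

so the chain groups are C_0 ≅ Z^2.

From H_k ≅ ker(∂_k) / im(∂_{k+1}) we obtain:

  H_0: rank C_0 − rank ∂_1 = 2 − 0 = 2, and there is no ∂_1, so H_0 ≅ Z^2.

(K is a triangulation of a set of 2 points.)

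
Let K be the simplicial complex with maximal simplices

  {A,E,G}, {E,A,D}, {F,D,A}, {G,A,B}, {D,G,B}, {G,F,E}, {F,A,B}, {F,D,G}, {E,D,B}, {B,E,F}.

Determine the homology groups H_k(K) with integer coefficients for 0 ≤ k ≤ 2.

Fix the vertex order A < B < D < E < F < G and write every simplex with vertices in increasing order. Then dim K = 2 and the simplices of K are:

  0-simplices (6): A, B, D, E, F, G
  1-simplices (15): AB, AD, AE, AF, AG, BD, BE, BF, BG, DE, DF, DG, EF, EG, FG
  2-simplices (10): ABF, ABG, ADE, ADF, AEG, BDE, BDG, BEF, DFG, EFG

giving chain groups C_0 ≅ Z^6, C_1 ≅ Z^15, C_2 ≅ Z^10.

The boundary map ∂_1: C_1 → C_0 maps an edge to its endpoints' difference, ∂[p,q] = q − p.
As a 6×15 matrix over Z this has rank 5, with invariant factors (1,1,1,1,1).

Boundary ∂_2: C_2 → C_1 acts by ∂[p,q,r] = [q,r] − [p,r] + [p,q]. For instance
  ∂AEG = EG − AG + AE,
  ∂EFG = FG − EG + EF.
This gives a 15×10 integer matrix of rank 10; reducing to Smith normal form yields diagonal entries (1,1,1,1,1,1,1,1,1,2).

From H_k ≅ ker(∂_k) / im(∂_{k+1}) we obtain:

  H_0: rank C_0 − rank ∂_1 = 6 − 5 = 1, and the invariant factors of ∂_1 are all 1, so H_0 ≅ Z.
  H_1: rank ker ∂_1 − rank ∂_2 = (15 − 5) − 10 = 0, and ∂_2 has invariant factor 2 > 1, so H_1 ≅ Z/2Z.
  H_2: rank ker ∂_2 − rank ∂_3 = (10 − 10) − 0 = 0, and there is no ∂_3, so H_2 ≅ 0.

(K is a triangulation of the real projective plane RP^2.)

H_0 ≅ Z,  H_1 ≅ Z/2Z,  H_2 = 0.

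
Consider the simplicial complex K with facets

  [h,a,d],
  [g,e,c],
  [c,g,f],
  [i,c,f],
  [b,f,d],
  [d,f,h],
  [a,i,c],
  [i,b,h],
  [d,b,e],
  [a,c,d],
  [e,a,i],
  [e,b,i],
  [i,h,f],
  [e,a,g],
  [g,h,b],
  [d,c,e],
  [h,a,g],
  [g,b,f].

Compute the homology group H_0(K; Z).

Take the total order a < b < c < d < e < f < g < h < i on the vertex set. Then K (dimension 2) consists of the simplices:

  0-simplices (9): a, b, c, d, e, f, g, h, i
  1-simplices (27): ac, ad, ae, ag, ah, ai, bd, be, bf, bg, bh, bi, cd, ce, cf, cg, ci, de, df, dh, eg, ei, fg, fh, fi, gh, hi
  2-simplices (18): acd, aci, adh, aeg, aei, agh, bde, bdf, bei, bfg, bgh, bhi, cde, ceg, cfg, cfi, dfh, fhi

Hence C_0 ≅ Z^9, C_1 ≅ Z^27, C_2 ≅ Z^18.

The boundary map ∂_1: C_1 → C_0 sends each edge [p,q] (with p < q) to q − p. For instance
  ∂cd = d − c.
The 9×27 boundary matrix has rank 8 and Smith normal form diag(1,1,1,1,1,1,1,1).

Boundary ∂_2: C_2 → C_1 acts by ∂[p,q,r] = [q,r] − [p,r] + [p,q]. For instance
  ∂bhi = hi − bi + bh,
  ∂bfg = fg − bg + bf.
The resulting 27×18 matrix has rank 18, and its Smith normal form has invariant factors (1,1,1,1,1,1,1,1,1,1,1,1,1,1,1,1,1,2).

From H_k ≅ ker(∂_k) / im(∂_{k+1}) we obtain:

  H_0: rank C_0 − rank ∂_1 = 9 − 8 = 1, and the invariant factors of ∂_1 are all 1, so H_0 ≅ Z.

H_0 = Z.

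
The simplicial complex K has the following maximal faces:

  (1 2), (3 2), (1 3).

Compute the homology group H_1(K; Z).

H_1 = Z.

We work with the vertex ordering 1 < 2 < 3. The simplices of K, each written with vertices in increasing order, are:

  0-simplices (3): [1], [2], [3]
  1-simplices (3): [1,2], [1,3], [2,3]

Hence C_0 ≅ Z^3, C_1 ≅ Z^3.

Boundary ∂_1: C_1 → C_0 is given by ∂[p,q] = [q] − [p].
The 3×3 boundary matrix has rank 2 and Smith normal form diag(1,1).

Reading off H_k = ker ∂_k / im ∂_{k+1}:

  H_1: rank ker ∂_1 − rank ∂_2 = (3 − 2) − 0 = 1, and there is no ∂_2, so H_1 = Z.

(K is a triangulation of the circle S^1.)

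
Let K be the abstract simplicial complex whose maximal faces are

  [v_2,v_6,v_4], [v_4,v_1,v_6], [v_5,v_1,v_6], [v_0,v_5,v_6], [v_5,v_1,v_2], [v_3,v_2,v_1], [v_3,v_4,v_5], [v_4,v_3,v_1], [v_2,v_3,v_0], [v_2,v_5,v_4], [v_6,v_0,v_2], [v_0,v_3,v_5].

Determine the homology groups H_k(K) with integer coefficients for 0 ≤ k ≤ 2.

H_0 = Z,  H_1 = Z/2,  H_2 = 0.

K has 7 vertices, 18 edges, 12 triangles.
rank ∂_0 = 0, rank ∂_1 = 6 ⇒ b_0 = 7 − 0 − 6 = 1; all invariant factors of ∂_1 are 1 so no torsion. So H_0 = Z.
rank ∂_1 = 6, rank ∂_2 = 12 ⇒ b_1 = 18 − 6 − 12 = 0; ∂_2 has invariant factor(s) [2] giving torsion. So H_1 = Z/2.
rank ∂_2 = 12, rank ∂_3 = 0 ⇒ b_2 = 12 − 12 − 0 = 0. So H_2 = 0.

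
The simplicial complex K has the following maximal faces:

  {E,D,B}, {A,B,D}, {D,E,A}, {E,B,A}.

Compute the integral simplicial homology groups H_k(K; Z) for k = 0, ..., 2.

H_0 = Z,  H_1 = 0,  H_2 = Z.

Order the vertices as A < B < D < E. Listing each simplex with vertices in this order, K has dimension 2 with simplices:

  0-simplices (4): A, B, D, E
  1-simplices (6): AB, AD, AE, BD, BE, DE
  2-simplices (4): ABD, ABE, ADE, BDE

giving chain groups C_0 ≅ Z^4, C_1 ≅ Z^6, C_2 ≅ Z^4.

The boundary map ∂_1: C_1 → C_0 sends each edge [p,q] (with p < q) to q − p. For instance
  ∂BD = D − B.
As a 4×6 matrix over Z this has rank 3, with invariant factors (1,1,1).

Boundary ∂_2: C_2 → C_1 acts by ∂[p,q,r] = [q,r] − [p,r] + [p,q]. For instance
  ∂BDE = DE − BE + BD,
  ∂ABE = BE − AE + AB.
As a 6×4 matrix over Z this has rank 3, with invariant factors (1,1,1).

Now H_k = ker ∂_k / im ∂_{k+1}, so:

  H_0: rank C_0 − rank ∂_1 = 4 − 3 = 1, and the invariant factors of ∂_1 are all 1, so H_0 ≅ Z.
  H_1: rank ker ∂_1 − rank ∂_2 = (6 − 3) − 3 = 0, and the invariant factors of ∂_2 are all 1, so H_1 ≅ 0.
  H_2: rank ker ∂_2 − rank ∂_3 = (4 − 3) − 0 = 1, and there is no ∂_3, so H_2 ≅ Z.

As a check, the Euler characteristic is 4 − 6 + 4 = 2, which agrees with 1 − 0 + 1 = 2.
(K is a triangulation of the 2-sphere S^2.)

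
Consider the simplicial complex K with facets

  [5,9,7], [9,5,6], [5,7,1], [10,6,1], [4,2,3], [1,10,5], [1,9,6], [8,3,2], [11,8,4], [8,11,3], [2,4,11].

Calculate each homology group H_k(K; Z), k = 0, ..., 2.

H_0 ≅ Z^2,  H_1 ≅ Z^2,  H_2 = 0.

Fix the vertex order 1 < 2 < 3 < 4 < 5 < 6 < 7 < 8 < 9 < 10 < 11 and write every simplex with vertices in increasing order. Then dim K = 2 and the simplices of K are:

  0-simplices (11): [1], [2], [3], [4], [5], [6], [7], [8], [9], [10], [11]
  1-simplices (22): [1,5], [1,6], [1,7], [1,9], [1,10], [2,3], [2,4], [2,8], [2,11], [3,4], [3,8], [3,11], [4,8], [4,11], [5,6], [5,7], [5,9], [5,10], [6,9], [6,10], [7,9], [8,11]
  2-simplices (11): [1,5,7], [1,5,10], [1,6,9], [1,6,10], [2,3,4], [2,3,8], [2,4,11], [3,8,11], [4,8,11], [5,6,9], [5,7,9]

giving chain groups C_0 ≅ Z^11, C_1 ≅ Z^22, C_2 ≅ Z^11.

The boundary map ∂_1: C_1 → C_0 maps an edge to its endpoints' difference, ∂[p,q] = q − p. For instance
  ∂[6,10] = [10] − [6].
The 11×22 boundary matrix has rank 9 and Smith normal form diag(1,1,1,1,1,1,1,1,1).

Boundary ∂_2: C_2 → C_1 maps a triangle to the signed sum of its edges. For instance
  ∂[5,6,9] = [6,9] − [5,9] + [5,6],
  ∂[2,3,8] = [3,8] − [2,8] + [2,3].
As a 22×11 matrix over Z this has rank 11, with invariant factors (1,1,1,1,1,1,1,1,1,1,1).

Computing H_k = (kernel of ∂_k) / (image of ∂_{k+1}):

  H_0: rank C_0 − rank ∂_1 = 11 − 9 = 2, and the invariant factors of ∂_1 are all 1, so H_0 ≅ Z^2.
  H_1: rank ker ∂_1 − rank ∂_2 = (22 − 9) − 11 = 2, and the invariant factors of ∂_2 are all 1, so H_1 ≅ Z^2.
  H_2: rank ker ∂_2 − rank ∂_3 = (11 − 11) − 0 = 0, and there is no ∂_3, so H_2 ≅ 0.

As a check, the Euler characteristic is 11 − 22 + 11 = 0, which agrees with 2 − 2 + 0 = 0.
(K is a triangulation of the disjoint union of the cylinder S^1 x I and the Möbius band.)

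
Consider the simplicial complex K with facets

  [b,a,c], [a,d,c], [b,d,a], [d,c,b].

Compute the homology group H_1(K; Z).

Take the total order a < b < c < d on the vertex set. Then K (dimension 2) consists of the simplices:

  0-simplices (4): a, b, c, d
  1-simplices (6): ab, ac, ad, bc, bd, cd
  2-simplices (4): abc, abd, acd, bcd

giving chain groups C_0 ≅ Z^4, C_1 ≅ Z^6, C_2 ≅ Z^4.

The boundary map ∂_1: C_1 → C_0 sends each edge [p,q] (with p < q) to q − p.
The 4×6 boundary matrix has rank 3 and Smith normal form diag(1,1,1).

∂_2: C_2 → C_1 acts by ∂[p,q,r] = [q,r] − [p,r] + [p,q]. For instance
  ∂bcd = cd − bd + bc,
  ∂abc = bc − ac + ab.
The 6×4 boundary matrix has rank 3 and Smith normal form diag(1,1,1).

Reading off H_k = ker ∂_k / im ∂_{k+1}:

  H_1: rank ker ∂_1 − rank ∂_2 = (6 − 3) − 3 = 0, and the invariant factors of ∂_2 are all 1, so H_1 = 0.

H_1 ≅ 0.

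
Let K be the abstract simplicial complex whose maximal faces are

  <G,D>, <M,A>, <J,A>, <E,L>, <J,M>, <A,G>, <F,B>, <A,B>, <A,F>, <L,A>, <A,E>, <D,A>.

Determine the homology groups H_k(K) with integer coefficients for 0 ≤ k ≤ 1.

Take the total order A < B < D < E < F < G < J < L < M on the vertex set. Then K (dimension 1) consists of the simplices:

  0-simplices (9): A, B, D, E, F, G, J, L, M
  1-simplices (12): AB, AD, AE, AF, AG, AJ, AL, AM, BF, DG, EL, JM

so the chain groups are C_0 ≅ Z^9, C_1 ≅ Z^12.

∂_1: C_1 → C_0 sends each edge [p,q] (with p < q) to q − p. For instance
  ∂DG = G − D.
This gives a 9×12 integer matrix of rank 8; reducing to Smith normal form yields diagonal entries (1,1,1,1,1,1,1,1).

Reading off H_k = ker ∂_k / im ∂_{k+1}:

  H_0: rank C_0 − rank ∂_1 = 9 − 8 = 1, and the invariant factors of ∂_1 are all 1, so H_0 = Z.
  H_1: rank ker ∂_1 − rank ∂_2 = (12 − 8) − 0 = 4, and there is no ∂_2, so H_1 = Z^4.

(K is a triangulation of a wedge of 4 circles.)

H_0 = Z,  H_1 = Z^4.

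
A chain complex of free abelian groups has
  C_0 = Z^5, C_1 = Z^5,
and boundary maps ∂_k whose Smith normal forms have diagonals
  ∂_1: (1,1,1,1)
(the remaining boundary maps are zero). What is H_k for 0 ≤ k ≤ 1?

H_0: b_0 = 5 − 0 − 4 = 1; torsion from ∂_1 factors > 1: none. So H_0 = Z.
H_1: b_1 = 5 − 4 − 0 = 1; torsion from ∂_2 factors > 1: none. So H_1 = Z.

H_0 = Z,  H_1 = Z.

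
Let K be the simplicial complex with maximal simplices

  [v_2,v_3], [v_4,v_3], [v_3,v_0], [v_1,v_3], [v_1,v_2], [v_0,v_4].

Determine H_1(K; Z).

H_1 ≅ Z^2.

Fix the vertex order v_0 < v_1 < v_2 < v_3 < v_4 and write every simplex with vertices in increasing order. Then dim K = 1 and the simplices of K are:

  0-simplices (5): [v_0], [v_1], [v_2], [v_3], [v_4]
  1-simplices (6): [v_0,v_3], [v_0,v_4], [v_1,v_2], [v_1,v_3], [v_2,v_3], [v_3,v_4]

Hence C_0 ≅ Z^5, C_1 ≅ Z^6.

The boundary map ∂_1: C_1 → C_0 is given by ∂[p,q] = [q] − [p].
This gives a 5×6 integer matrix of rank 4; reducing to Smith normal form yields diagonal entries (1,1,1,1).

From H_k ≅ ker(∂_k) / im(∂_{k+1}) we obtain:

  H_1: rank ker ∂_1 − rank ∂_2 = (6 − 4) − 0 = 2, and there is no ∂_2, so H_1 = Z^2.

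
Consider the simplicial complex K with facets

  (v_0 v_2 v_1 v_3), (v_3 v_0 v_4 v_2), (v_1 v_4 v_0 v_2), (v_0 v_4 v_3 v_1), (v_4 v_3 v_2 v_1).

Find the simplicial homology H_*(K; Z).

K has 5 vertices, 10 edges, 10 triangles, 5 3-simplices.
rank ∂_0 = 0, rank ∂_1 = 4 ⇒ b_0 = 5 − 0 − 4 = 1; all invariant factors of ∂_1 are 1 so no torsion. So H_0 = Z.
rank ∂_1 = 4, rank ∂_2 = 6 ⇒ b_1 = 10 − 4 − 6 = 0; all invariant factors of ∂_2 are 1 so no torsion. So H_1 = 0.
rank ∂_2 = 6, rank ∂_3 = 4 ⇒ b_2 = 10 − 6 − 4 = 0; all invariant factors of ∂_3 are 1 so no torsion. So H_2 = 0.
rank ∂_3 = 4, rank ∂_4 = 0 ⇒ b_3 = 5 − 4 − 0 = 1. So H_3 = Z.

H_0 ≅ Z,  H_1 = 0,  H_2 = 0,  H_3 ≅ Z.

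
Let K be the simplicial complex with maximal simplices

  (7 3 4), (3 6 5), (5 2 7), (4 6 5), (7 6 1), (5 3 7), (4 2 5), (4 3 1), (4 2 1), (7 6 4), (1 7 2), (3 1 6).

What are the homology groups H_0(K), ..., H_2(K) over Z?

H_0 = Z,  H_1 = Z/2,  H_2 = 0.

Fix the vertex order 1 < 2 < 3 < 4 < 5 < 6 < 7 and write every simplex with vertices in increasing order. Then dim K = 2 and the simplices of K are:

  0-simplices (7): [1], [2], [3], [4], [5], [6], [7]
  1-simplices (18): [1,2], [1,3], [1,4], [1,6], [1,7], [2,4], [2,5], [2,7], [3,4], [3,5], [3,6], [3,7], [4,5], [4,6], [4,7], [5,6], [5,7], [6,7]
  2-simplices (12): [1,2,4], [1,2,7], [1,3,4], [1,3,6], [1,6,7], [2,4,5], [2,5,7], [3,4,7], [3,5,6], [3,5,7], [4,5,6], [4,6,7]

Hence C_0 ≅ Z^7, C_1 ≅ Z^18, C_2 ≅ Z^12.

The boundary map ∂_1: C_1 → C_0 is given by ∂[p,q] = [q] − [p]. For instance
  ∂[1,6] = [6] − [1].
The 7×18 boundary matrix has rank 6 and Smith normal form diag(1,1,1,1,1,1).

The boundary map ∂_2: C_2 → C_1 acts by ∂[p,q,r] = [q,r] − [p,r] + [p,q]. For instance
  ∂[3,5,6] = [5,6] − [3,6] + [3,5],
  ∂[1,3,4] = [3,4] − [1,4] + [1,3].
The resulting 18×12 matrix has rank 12, and its Smith normal form has invariant factors (1,1,1,1,1,1,1,1,1,1,1,2).

Reading off H_k = ker ∂_k / im ∂_{k+1}:

  H_0: rank C_0 − rank ∂_1 = 7 − 6 = 1, and the invariant factors of ∂_1 are all 1, so H_0 ≅ Z.
  H_1: rank ker ∂_1 − rank ∂_2 = (18 − 6) − 12 = 0, and ∂_2 has invariant factor 2 > 1, so H_1 ≅ Z/2.
  H_2: rank ker ∂_2 − rank ∂_3 = (12 − 12) − 0 = 0, and there is no ∂_3, so H_2 ≅ 0.

(K is a triangulation of the real projective plane RP^2.)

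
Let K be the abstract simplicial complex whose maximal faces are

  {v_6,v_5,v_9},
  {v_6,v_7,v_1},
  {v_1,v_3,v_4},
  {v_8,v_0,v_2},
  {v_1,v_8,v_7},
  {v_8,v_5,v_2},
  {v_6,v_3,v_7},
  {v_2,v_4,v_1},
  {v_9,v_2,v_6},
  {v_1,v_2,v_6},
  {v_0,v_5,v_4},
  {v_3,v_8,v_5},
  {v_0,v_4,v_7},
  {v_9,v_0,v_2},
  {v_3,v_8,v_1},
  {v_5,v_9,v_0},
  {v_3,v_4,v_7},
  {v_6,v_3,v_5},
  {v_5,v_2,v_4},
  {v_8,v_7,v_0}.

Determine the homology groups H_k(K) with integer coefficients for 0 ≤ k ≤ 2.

H_0 = Z,  H_1 = Z ⊕ Z/2,  H_2 = 0.

Fix the vertex order v_0 < v_1 < v_2 < v_3 < v_4 < v_5 < v_6 < v_7 < v_8 < v_9 and write every simplex with vertices in increasing order. Then dim K = 2 and the simplices of K are:

  0-simplices (10): [v_0], [v_1], [v_2], [v_3], [v_4], [v_5], [v_6], [v_7], [v_8], [v_9]
  1-simplices (30): (30 of them)
  2-simplices (20): (20 of them)

Hence C_0 ≅ Z^10, C_1 ≅ Z^30, C_2 ≅ Z^20.

Boundary ∂_1: C_1 → C_0 sends each edge [p,q] (with p < q) to q − p. For instance
  ∂[v_6,v_9] = [v_9] − [v_6].
As a 10×30 matrix over Z this has rank 9, with invariant factors (1,1,1,1,1,1,1,1,1).

∂_2: C_2 → C_1 acts by ∂[p,q,r] = [q,r] − [p,r] + [p,q]. For instance
  ∂[v_3,v_5,v_8] = [v_5,v_8] − [v_3,v_8] + [v_3,v_5],
  ∂[v_5,v_6,v_9] = [v_6,v_9] − [v_5,v_9] + [v_5,v_6].
As a 30×20 matrix over Z this has rank 20, with invariant factors (1,1,1,1,1,1,1,1,1,1,1,1,1,1,1,1,1,1,1,2).

Computing H_k = (kernel of ∂_k) / (image of ∂_{k+1}):

  H_0: rank C_0 − rank ∂_1 = 10 − 9 = 1, and the invariant factors of ∂_1 are all 1, so H_0 = Z.
  H_1: rank ker ∂_1 − rank ∂_2 = (30 − 9) − 20 = 1, and ∂_2 has invariant factor 2 > 1, so H_1 = Z ⊕ Z/2.
  H_2: rank ker ∂_2 − rank ∂_3 = (20 − 20) − 0 = 0, and there is no ∂_3, so H_2 = 0.

As a check, the Euler characteristic is 10 − 30 + 20 = 0, which agrees with 1 − 1 + 0 = 0.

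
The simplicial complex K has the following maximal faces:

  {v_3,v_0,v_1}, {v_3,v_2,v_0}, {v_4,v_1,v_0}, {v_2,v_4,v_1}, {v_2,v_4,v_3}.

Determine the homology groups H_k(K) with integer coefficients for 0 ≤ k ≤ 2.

H_0 = Z,  H_1 = Z,  H_2 = 0.

K has 5 vertices, 10 edges, 5 triangles.
rank ∂_0 = 0, rank ∂_1 = 4 ⇒ b_0 = 5 − 0 − 4 = 1; all invariant factors of ∂_1 are 1 so no torsion. So H_0 = Z.
rank ∂_1 = 4, rank ∂_2 = 5 ⇒ b_1 = 10 − 4 − 5 = 1; all invariant factors of ∂_2 are 1 so no torsion. So H_1 = Z.
rank ∂_2 = 5, rank ∂_3 = 0 ⇒ b_2 = 5 − 5 − 0 = 0. So H_2 = 0.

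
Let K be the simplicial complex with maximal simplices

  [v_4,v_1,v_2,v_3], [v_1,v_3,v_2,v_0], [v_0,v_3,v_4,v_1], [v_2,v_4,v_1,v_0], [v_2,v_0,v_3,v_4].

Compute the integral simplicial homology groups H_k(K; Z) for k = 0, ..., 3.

H_0 ≅ Z,  H_1 = 0,  H_2 = 0,  H_3 ≅ Z.

We work with the vertex ordering v_0 < v_1 < v_2 < v_3 < v_4. The simplices of K, each written with vertices in increasing order, are:

  0-simplices (5): [v_0], [v_1], [v_2], [v_3], [v_4]
  1-simplices (10): [v_0,v_1], [v_0,v_2], [v_0,v_3], [v_0,v_4], [v_1,v_2], [v_1,v_3], [v_1,v_4], [v_2,v_3], [v_2,v_4], [v_3,v_4]
  2-simplices (10): [v_0,v_1,v_2], [v_0,v_1,v_3], [v_0,v_1,v_4], [v_0,v_2,v_3], [v_0,v_2,v_4], [v_0,v_3,v_4], [v_1,v_2,v_3], [v_1,v_2,v_4], [v_1,v_3,v_4], [v_2,v_3,v_4]
  3-simplices (5): [v_0,v_1,v_2,v_3], [v_0,v_1,v_2,v_4], [v_0,v_1,v_3,v_4], [v_0,v_2,v_3,v_4], [v_1,v_2,v_3,v_4]

so the chain groups are C_0 ≅ Z^5, C_1 ≅ Z^10, C_2 ≅ Z^10, C_3 ≅ Z^5.

∂_1: C_1 → C_0 maps an edge to its endpoints' difference, ∂[p,q] = q − p.
As a 5×10 matrix over Z this has rank 4, with invariant factors (1,1,1,1).

The boundary map ∂_2: C_2 → C_1 acts by ∂[p,q,r] = [q,r] − [p,r] + [p,q]. For instance
  ∂[v_0,v_2,v_4] = [v_2,v_4] − [v_0,v_4] + [v_0,v_2],
  ∂[v_0,v_2,v_3] = [v_2,v_3] − [v_0,v_3] + [v_0,v_2].
The resulting 10×10 matrix has rank 6, and its Smith normal form has invariant factors (1,1,1,1,1,1).

Boundary ∂_3: C_3 → C_2 sends each 3-simplex σ to the alternating sum Σ_i (−1)^i (σ with its i-th vertex removed). For instance
  ∂[v_0,v_1,v_3,v_4] = [v_1,v_3,v_4] − [v_0,v_3,v_4] + [v_0,v_1,v_4] − [v_0,v_1,v_3],
  ∂[v_0,v_1,v_2,v_4] = [v_1,v_2,v_4] − [v_0,v_2,v_4] + [v_0,v_1,v_4] − [v_0,v_1,v_2].
The resulting 10×5 matrix has rank 4, and its Smith normal form has invariant factors (1,1,1,1).

Reading off H_k = ker ∂_k / im ∂_{k+1}:

  H_0: rank C_0 − rank ∂_1 = 5 − 4 = 1, and the invariant factors of ∂_1 are all 1, so H_0 ≅ Z.
  H_1: rank ker ∂_1 − rank ∂_2 = (10 − 4) − 6 = 0, and the invariant factors of ∂_2 are all 1, so H_1 ≅ 0.
  H_2: rank ker ∂_2 − rank ∂_3 = (10 − 6) − 4 = 0, and the invariant factors of ∂_3 are all 1, so H_2 ≅ 0.
  H_3: rank ker ∂_3 − rank ∂_4 = (5 − 4) − 0 = 1, and there is no ∂_4, so H_3 ≅ Z.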